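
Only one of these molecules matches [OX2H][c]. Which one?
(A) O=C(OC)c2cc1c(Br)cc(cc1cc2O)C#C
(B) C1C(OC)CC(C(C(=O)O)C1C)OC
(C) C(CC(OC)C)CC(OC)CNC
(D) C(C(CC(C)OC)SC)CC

A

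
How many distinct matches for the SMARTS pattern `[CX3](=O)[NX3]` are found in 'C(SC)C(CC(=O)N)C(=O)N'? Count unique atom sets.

2

[CX3](=O)[NX3] is the SMARTS for an amide: a carbonyl carbon bonded to a trivalent nitrogen.
The molecule carries 2 separate instances of a primary amide (-C(=O)NH2) meeting every constraint; each maps to a distinct set of atoms, giving 2 matches.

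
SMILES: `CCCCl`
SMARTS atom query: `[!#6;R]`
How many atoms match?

The query [!#6;R] means: non-carbon atom that is part of a ring.
Check the 4 heavy atoms by environment: 3× C (acyclic) → no; 1× Cl (acyclic) → no.
No environment satisfies the query, so 0 matching atoms.

0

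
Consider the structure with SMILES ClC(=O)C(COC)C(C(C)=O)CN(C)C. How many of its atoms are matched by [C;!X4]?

The query [C;!X4] means: aliphatic carbon that does not have four total connections.
Check the 15 heavy atoms by environment: 8× C (X4) → no; 1× N (X3) → no; 1× O (X2) → no; 2× C (X3) → match; 2× O (X1) → no; 1× Cl (X1) → no.
That gives 2 matching atoms.

2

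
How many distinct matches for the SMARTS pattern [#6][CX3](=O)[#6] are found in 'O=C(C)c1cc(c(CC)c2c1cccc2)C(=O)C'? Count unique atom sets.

2

[#6][CX3](=O)[#6] is the SMARTS for a ketone: a carbonyl carbon (no H) flanked by two carbons.
The molecule carries 2 separate instances of an acetyl/ketone group (-C(=O)CH3) meeting every constraint; each maps to a distinct set of atoms, giving 2 matches.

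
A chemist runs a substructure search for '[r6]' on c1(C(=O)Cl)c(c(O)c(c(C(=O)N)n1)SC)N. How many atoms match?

Check the 16 heavy atoms by environment: 1× n (aromatic, in 6-ring) → match; 5× c (aromatic, in 6-ring) → match; 3× C (acyclic) → no; 3× O (acyclic) → no; 1× Cl (acyclic) → no; 2× N (acyclic) → no; 1× S (acyclic) → no.
Summing the matching environments: 1 + 5 = 6 matching atoms.

6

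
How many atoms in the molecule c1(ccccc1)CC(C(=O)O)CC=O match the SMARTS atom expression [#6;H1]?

7

The query [#6;H1] means: any carbon bearing exactly one hydrogen.
Check the 14 heavy atoms by environment: 2× C (H2) → no; 2× C (H1) → match; 1× c (aromatic, H0) → no; 5× c (aromatic, H1) → match; 2× O (H0) → no; 1× C (H0) → no; 1× O (H1) → no.
Summing the matching environments: 2 + 5 = 7 matching atoms.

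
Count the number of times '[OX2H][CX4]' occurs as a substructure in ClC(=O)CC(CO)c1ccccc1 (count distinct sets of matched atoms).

1

[OX2H][CX4] is the SMARTS for an aliphatic alcohol: a hydroxyl oxygen bound to an sp3 (X4) carbon.
Exactly one fragment in the molecule meets all constraints, giving 1 match.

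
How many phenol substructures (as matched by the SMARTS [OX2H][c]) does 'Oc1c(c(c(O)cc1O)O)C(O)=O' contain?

[OX2H][c] is the SMARTS for a phenol: a hydroxyl oxygen attached to an aromatic carbon.
The molecule carries 4 separate instances of a hydroxyl group (-OH) meeting every constraint; each maps to a distinct set of atoms, giving 4 matches.

4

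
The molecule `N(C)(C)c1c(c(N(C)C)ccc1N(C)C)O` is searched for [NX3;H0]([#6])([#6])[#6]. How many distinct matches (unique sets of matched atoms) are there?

3

[NX3;H0]([#6])([#6])[#6] is the SMARTS for a tertiary amine: a trivalent nitrogen with no H, bonded to three carbons.
The molecule carries 3 separate instances of a dimethylamino group (-N(CH3)2) meeting every constraint; each maps to a distinct set of atoms, giving 3 matches.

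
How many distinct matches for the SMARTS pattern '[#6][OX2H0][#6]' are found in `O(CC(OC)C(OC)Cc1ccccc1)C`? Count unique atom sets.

[#6][OX2H0][#6] is the SMARTS for an ether: an aliphatic oxygen bridging two carbons with no H on the oxygen.
The molecule carries 3 separate instances of a methoxy ether (-OCH3) meeting every constraint; each maps to a distinct set of atoms, giving 3 matches.

3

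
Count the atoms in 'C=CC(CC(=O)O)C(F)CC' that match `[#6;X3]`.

The query [#6;X3] means: any carbon (aromatic or not) with three total connections.
Check the 11 heavy atoms by environment: 5× C (X4) → no; 3× C (X3) → match; 1× O (X1) → no; 1× O (X2) → no; 1× F (X1) → no.
That gives 3 matching atoms.

3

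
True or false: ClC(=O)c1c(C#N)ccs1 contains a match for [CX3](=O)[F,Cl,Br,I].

True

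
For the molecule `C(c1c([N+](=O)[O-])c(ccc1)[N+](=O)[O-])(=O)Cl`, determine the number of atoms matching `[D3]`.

The query [D3] means: atom with exactly three heavy-atom neighbours.
Check the 15 heavy atoms by environment: 3× c (aromatic, D2) → no; 3× c (aromatic, D3) → match; 1× C (D3) → match; 3× O (D1) → no; 1× Cl (D1) → no; 2× N (charge +1, D3) → match; 2× O (charge -1, D1) → no.
Summing the matching environments: 3 + 1 + 2 = 6 matching atoms.

6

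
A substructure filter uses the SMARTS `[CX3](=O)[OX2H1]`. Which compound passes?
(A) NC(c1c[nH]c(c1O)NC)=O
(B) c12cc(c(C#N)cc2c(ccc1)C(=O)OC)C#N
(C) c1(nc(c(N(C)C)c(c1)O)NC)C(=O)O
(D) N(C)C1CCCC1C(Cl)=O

C

[CX3](=O)[OX2H1] describes an sp2 carbon double-bonded to O and single-bonded to an -OH oxygen (a carboxylic acid).
(A) has a primary amide (-C(=O)NH2) but the carbonyl is bonded to N, not to an -OH oxygen.
(B) has a methyl-ester group (-C(=O)OCH3) but the singly-bonded O has no H (OX2H0, not OX2H1).
(C) contains a carboxylic acid group (-C(=O)OH), which satisfies every atom and bond constraint.
(D) has an acyl chloride (-C(=O)Cl) but the carbonyl is bonded to Cl, not to an -OH oxygen.
So the answer is (C).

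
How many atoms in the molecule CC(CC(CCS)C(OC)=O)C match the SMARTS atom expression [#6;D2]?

3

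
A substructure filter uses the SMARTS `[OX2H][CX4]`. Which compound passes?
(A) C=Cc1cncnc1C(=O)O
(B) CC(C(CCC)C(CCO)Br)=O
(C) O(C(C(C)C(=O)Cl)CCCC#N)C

B

[OX2H][CX4] describes a hydroxyl oxygen bound to an sp3 (X4) carbon (an aliphatic alcohol).
(A) has a carboxylic acid group (-C(=O)OH) but the -OH is on a CX3 carbonyl carbon, not a CX4 carbon.
(B) contains a hydroxyl group (-OH), which satisfies every atom and bond constraint.
(C) has a methoxy ether (-OCH3) but the oxygen has H0 (ether), not H1.
So the answer is (B).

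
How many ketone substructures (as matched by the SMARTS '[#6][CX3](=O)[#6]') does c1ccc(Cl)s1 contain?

[#6][CX3](=O)[#6] is the SMARTS for a ketone: a carbonyl carbon (no H) flanked by two carbons.
No fragment in the molecule satisfies every constraint, giving 0 matches.

0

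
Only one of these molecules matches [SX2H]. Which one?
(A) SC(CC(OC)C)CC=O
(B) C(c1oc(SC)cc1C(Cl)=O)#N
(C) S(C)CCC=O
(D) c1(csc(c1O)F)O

A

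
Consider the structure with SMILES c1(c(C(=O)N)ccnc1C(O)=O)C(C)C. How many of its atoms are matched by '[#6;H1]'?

3

Check the 15 heavy atoms by environment: 1× n (aromatic, H0) → no; 3× c (aromatic, H0) → no; 2× c (aromatic, H1) → match; 1× C (H1) → match; 2× C (H3) → no; 2× C (H0) → no; 2× O (H0) → no; 1× N (H2) → no; 1× O (H1) → no.
Summing the matching environments: 2 + 1 = 3 matching atoms.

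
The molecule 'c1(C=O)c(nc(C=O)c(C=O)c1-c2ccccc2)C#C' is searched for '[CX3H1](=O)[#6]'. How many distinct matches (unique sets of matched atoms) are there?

3

[CX3H1](=O)[#6] is the SMARTS for an aldehyde: an sp2 carbon with one H, double-bonded to O and single-bonded to carbon.
The molecule carries 3 separate instances of an aldehyde (-CHO) meeting every constraint; each maps to a distinct set of atoms, giving 3 matches.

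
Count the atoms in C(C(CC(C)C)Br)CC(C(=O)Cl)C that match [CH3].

3

The query [CH3] means: aliphatic carbon with exactly three hydrogens.
Check the 13 heavy atoms by environment: 3× C (H3) → match; 3× C (H1) → no; 3× C (H2) → no; 1× Br (H0) → no; 1× C (H0) → no; 1× O (H0) → no; 1× Cl (H0) → no.
That gives 3 matching atoms.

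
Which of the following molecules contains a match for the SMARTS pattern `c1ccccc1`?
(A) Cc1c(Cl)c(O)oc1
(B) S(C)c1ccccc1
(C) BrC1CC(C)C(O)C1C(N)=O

B

c1ccccc1 describes six aromatic carbons in a ring (a benzene ring).
(A) has a methyl group (-CH3) but no six-membered all-carbon aromatic ring is present.
(B) contains the required atom environment, so the pattern matches.
(C) has a methyl group (-CH3) but no six-membered all-carbon aromatic ring is present.
So the answer is (B).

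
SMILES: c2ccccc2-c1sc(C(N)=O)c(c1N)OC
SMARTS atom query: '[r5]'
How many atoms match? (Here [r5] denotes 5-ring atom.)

5

Check the 17 heavy atoms by environment: 1× s (aromatic, in 5-ring) → match; 4× c (aromatic, in 5-ring) → match; 2× O (acyclic) → no; 2× C (acyclic) → no; 2× N (acyclic) → no; 6× c (aromatic, in 6-ring) → no.
Summing the matching environments: 1 + 4 = 5 matching atoms.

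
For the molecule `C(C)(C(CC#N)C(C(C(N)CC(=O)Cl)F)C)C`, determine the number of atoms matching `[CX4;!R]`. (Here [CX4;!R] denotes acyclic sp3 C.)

10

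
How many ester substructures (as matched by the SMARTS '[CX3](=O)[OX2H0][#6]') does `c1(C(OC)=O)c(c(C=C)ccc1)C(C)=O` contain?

1

[CX3](=O)[OX2H0][#6] is the SMARTS for an ester: a carbonyl carbon bonded to an oxygen that is itself bonded to carbon (no H on that O).
Exactly one fragment in the molecule meets all constraints, giving 1 match.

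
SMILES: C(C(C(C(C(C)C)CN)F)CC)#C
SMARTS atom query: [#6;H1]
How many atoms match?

5

The query [#6;H1] means: any carbon bearing exactly one hydrogen.
Check the 13 heavy atoms by environment: 2× C (H2) → no; 5× C (H1) → match; 3× C (H3) → no; 1× C (H0) → no; 1× N (H2) → no; 1× F (H0) → no.
That gives 5 matching atoms.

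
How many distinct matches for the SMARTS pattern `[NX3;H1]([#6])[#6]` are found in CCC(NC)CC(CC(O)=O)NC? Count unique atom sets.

2

[NX3;H1]([#6])[#6] is the SMARTS for a secondary amine: a trivalent nitrogen with one H, bonded to two carbons.
The molecule carries 2 separate instances of an N-methylamino group (-NHCH3) meeting every constraint; each maps to a distinct set of atoms, giving 2 matches.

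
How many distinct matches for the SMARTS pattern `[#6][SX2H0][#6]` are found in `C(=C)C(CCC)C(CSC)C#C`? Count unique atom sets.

[#6][SX2H0][#6] is the SMARTS for a thioether: an aliphatic sulfur bridging two carbons with no H on the sulfur.
Exactly one fragment in the molecule meets all constraints, giving 1 match.

1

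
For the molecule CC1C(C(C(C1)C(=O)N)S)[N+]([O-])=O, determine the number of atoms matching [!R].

Check the 13 heavy atoms by environment: 5× C (in 5-ring) → no; 1× N (charge +1, acyclic) → match; 1× O (charge -1, acyclic) → match; 2× O (acyclic) → match; 1× S (acyclic) → match; 2× C (acyclic) → match; 1× N (acyclic) → match.
Summing the matching environments: 1 + 1 + 2 + 1 + 2 + 1 = 8 matching atoms.

8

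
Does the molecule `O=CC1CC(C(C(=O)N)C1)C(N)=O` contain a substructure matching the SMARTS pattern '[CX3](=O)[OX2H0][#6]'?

No

The pattern [CX3](=O)[OX2H0][#6] describes a carbonyl carbon bonded to an oxygen that is itself bonded to carbon (no H on that O) — an ester.
The closest candidate here is a primary amide (-C(=O)NH2), but the carbonyl is bonded to N, not to an O-C linkage. No other fragment satisfies the full query, so there is no match.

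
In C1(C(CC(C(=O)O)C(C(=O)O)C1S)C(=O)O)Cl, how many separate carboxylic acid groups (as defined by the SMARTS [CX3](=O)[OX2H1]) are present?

3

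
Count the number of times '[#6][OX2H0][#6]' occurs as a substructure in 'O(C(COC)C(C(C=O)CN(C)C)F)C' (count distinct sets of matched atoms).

[#6][OX2H0][#6] is the SMARTS for an ether: an aliphatic oxygen bridging two carbons with no H on the oxygen.
The molecule carries 2 separate instances of a methoxy ether (-OCH3) meeting every constraint; each maps to a distinct set of atoms, giving 2 matches.

2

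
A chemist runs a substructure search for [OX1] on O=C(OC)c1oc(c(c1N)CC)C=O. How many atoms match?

2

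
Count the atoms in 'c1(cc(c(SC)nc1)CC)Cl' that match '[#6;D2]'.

The query [#6;D2] means: any carbon bonded to exactly two heavy atoms.
Check the 11 heavy atoms by environment: 1× n (aromatic, D2) → no; 3× c (aromatic, D3) → no; 2× c (aromatic, D2) → match; 1× C (D2) → match; 2× C (D1) → no; 1× S (D2) → no; 1× Cl (D1) → no.
Summing the matching environments: 2 + 1 = 3 matching atoms.

3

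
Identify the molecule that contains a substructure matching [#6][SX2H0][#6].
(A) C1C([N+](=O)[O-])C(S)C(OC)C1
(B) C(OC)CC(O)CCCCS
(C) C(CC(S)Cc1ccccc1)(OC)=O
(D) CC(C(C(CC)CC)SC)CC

D

[#6][SX2H0][#6] describes an aliphatic sulfur bridging two carbons with no H on the sulfur (a thioether).
(A) has a methoxy ether (-OCH3) but the bridging atom is O, not S.
(B) has a methoxy ether (-OCH3) but the bridging atom is O, not S.
(C) has a thiol (-SH) but the sulfur has H1, not H0 bridging two carbons.
(D) contains a methylthio ether (-SCH3), which satisfies every atom and bond constraint.
So the answer is (D).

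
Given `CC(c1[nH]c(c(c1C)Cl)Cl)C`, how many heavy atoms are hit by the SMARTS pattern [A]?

6

The query [A] means: A matches any aliphatic (non-aromatic) heavy atom.
Check the 11 heavy atoms by environment: 1× n (aromatic) → no; 4× c (aromatic) → no; 2× Cl → match; 4× C → match.
Summing the matching environments: 2 + 4 = 6 matching atoms.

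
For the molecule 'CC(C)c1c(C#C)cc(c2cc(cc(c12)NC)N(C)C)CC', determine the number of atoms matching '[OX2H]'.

0

The query [OX2H] means: aliphatic oxygen with two connections, one of which is H — an -OH oxygen.
Check the 22 heavy atoms by environment: 7× c (aromatic, H0, X3) → no; 3× c (aromatic, H1, X3) → no; 1× C (H2, X4) → no; 6× C (H3, X4) → no; 1× N (H1, X3) → no; 1× C (H0, X2) → no; 1× C (H1, X2) → no; 1× N (H0, X3) → no; 1× C (H1, X4) → no.
No environment satisfies the query, so 0 matching atoms.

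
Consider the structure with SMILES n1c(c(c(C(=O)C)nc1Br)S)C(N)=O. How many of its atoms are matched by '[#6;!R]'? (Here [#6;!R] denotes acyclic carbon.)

3

The query [#6;!R] means: carbon not in any ring.
Check the 14 heavy atoms by environment: 2× n (aromatic, in 6-ring) → no; 4× c (aromatic, in 6-ring) → no; 1× Br (acyclic) → no; 1× S (acyclic) → no; 3× C (acyclic) → match; 2× O (acyclic) → no; 1× N (acyclic) → no.
That gives 3 matching atoms.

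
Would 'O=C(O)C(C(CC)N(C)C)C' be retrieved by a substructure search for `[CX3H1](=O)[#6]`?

The pattern [CX3H1](=O)[#6] describes an sp2 carbon with one H, double-bonded to O and single-bonded to carbon — an aldehyde.
The closest candidate here is a carboxylic acid group (-C(=O)OH), but the carbonyl carbon has H0 and is bonded to O, not H1. No other fragment satisfies the full query, so there is no match.

No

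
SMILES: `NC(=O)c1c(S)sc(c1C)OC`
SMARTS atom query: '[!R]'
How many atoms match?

The query [!R] means: !R matches any atom not in a ring.
Check the 12 heavy atoms by environment: 1× s (aromatic, in 5-ring) → no; 4× c (aromatic, in 5-ring) → no; 3× C (acyclic) → match; 2× O (acyclic) → match; 1× N (acyclic) → match; 1× S (acyclic) → match.
Summing the matching environments: 3 + 2 + 1 + 1 = 7 matching atoms.

7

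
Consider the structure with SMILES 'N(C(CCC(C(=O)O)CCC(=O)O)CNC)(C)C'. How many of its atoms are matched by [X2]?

2

The query [X2] means: any atom with exactly two total connections (bonds + H).
Check the 18 heavy atoms by environment: 10× C (X4) → no; 2× N (X3) → no; 2× C (X3) → no; 2× O (X1) → no; 2× O (X2) → match.
That gives 2 matching atoms.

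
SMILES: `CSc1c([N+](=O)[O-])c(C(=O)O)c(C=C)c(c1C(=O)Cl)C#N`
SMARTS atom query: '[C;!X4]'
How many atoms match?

5

The query [C;!X4] means: aliphatic carbon that does not have four total connections.
Check the 21 heavy atoms by environment: 6× c (aromatic, X3) → no; 4× C (X3) → match; 3× O (X1) → no; 1× Cl (X1) → no; 1× S (X2) → no; 1× C (X4) → no; 1× N (charge +1, X3) → no; 1× O (charge -1, X1) → no; 1× C (X2) → match; 1× N (X1) → no; 1× O (X2) → no.
Summing the matching environments: 4 + 1 = 5 matching atoms.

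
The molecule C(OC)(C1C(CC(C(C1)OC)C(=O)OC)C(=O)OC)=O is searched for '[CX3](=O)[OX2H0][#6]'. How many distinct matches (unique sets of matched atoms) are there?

3

[CX3](=O)[OX2H0][#6] is the SMARTS for an ester: a carbonyl carbon bonded to an oxygen that is itself bonded to carbon (no H on that O).
The molecule carries 3 separate instances of a methyl-ester group (-C(=O)OCH3) meeting every constraint; each maps to a distinct set of atoms, giving 3 matches.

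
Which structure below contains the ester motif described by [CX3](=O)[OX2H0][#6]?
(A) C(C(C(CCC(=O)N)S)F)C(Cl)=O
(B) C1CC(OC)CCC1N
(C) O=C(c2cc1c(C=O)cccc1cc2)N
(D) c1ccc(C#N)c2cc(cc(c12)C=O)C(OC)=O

D

[CX3](=O)[OX2H0][#6] describes a carbonyl carbon bonded to an oxygen that is itself bonded to carbon (no H on that O) (an ester).
(A) has a primary amide (-C(=O)NH2) but the carbonyl is bonded to N, not to an O-C linkage.
(B) has a methoxy ether (-OCH3) but the ether oxygen is not adjacent to a C=O carbon.
(C) has a primary amide (-C(=O)NH2) but the carbonyl is bonded to N, not to an O-C linkage.
(D) contains a methyl-ester group (-C(=O)OCH3), which satisfies every atom and bond constraint.
So the answer is (D).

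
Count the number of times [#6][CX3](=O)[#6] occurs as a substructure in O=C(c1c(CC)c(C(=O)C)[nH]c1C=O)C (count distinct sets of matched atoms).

2

[#6][CX3](=O)[#6] is the SMARTS for a ketone: a carbonyl carbon (no H) flanked by two carbons.
The molecule carries 2 separate instances of an acetyl/ketone group (-C(=O)CH3) meeting every constraint; each maps to a distinct set of atoms, giving 2 matches.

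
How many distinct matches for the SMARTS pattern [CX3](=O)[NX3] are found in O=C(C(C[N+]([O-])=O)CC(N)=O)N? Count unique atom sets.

2

[CX3](=O)[NX3] is the SMARTS for an amide: a carbonyl carbon bonded to a trivalent nitrogen.
The molecule carries 2 separate instances of a primary amide (-C(=O)NH2) meeting every constraint; each maps to a distinct set of atoms, giving 2 matches.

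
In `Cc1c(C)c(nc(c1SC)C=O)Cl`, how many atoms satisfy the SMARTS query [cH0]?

5

Check the 13 heavy atoms by environment: 1× n (aromatic, H0) → no; 5× c (aromatic, H0) → match; 1× C (H1) → no; 1× O (H0) → no; 1× S (H0) → no; 3× C (H3) → no; 1× Cl (H0) → no.
That gives 5 matching atoms.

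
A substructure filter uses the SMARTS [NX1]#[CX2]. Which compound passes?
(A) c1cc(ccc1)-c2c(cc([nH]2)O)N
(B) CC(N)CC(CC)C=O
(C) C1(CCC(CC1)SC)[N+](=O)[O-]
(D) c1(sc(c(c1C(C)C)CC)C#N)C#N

[NX1]#[CX2] describes a nitrogen triple-bonded to a two-connected carbon (a nitrile).
(A) has a primary amino group (-NH2) but the nitrogen is NX3 (three connections), not NX1 triple-bonded.
(B) has a primary amino group (-NH2) but the nitrogen is NX3 (three connections), not NX1 triple-bonded.
(C) has a nitro group (-[N+](=O)[O-]) but there is no C#N triple bond.
(D) contains a nitrile (-C#N), which satisfies every atom and bond constraint.
So the answer is (D).

D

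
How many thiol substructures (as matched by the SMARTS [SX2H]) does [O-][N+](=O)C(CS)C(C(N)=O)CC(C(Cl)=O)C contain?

1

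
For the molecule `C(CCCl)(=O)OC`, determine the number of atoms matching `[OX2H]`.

The query [OX2H] means: aliphatic oxygen with two connections, one of which is H — an -OH oxygen.
Check the 7 heavy atoms by environment: 2× C (H2, X4) → no; 1× Cl (H0, X1) → no; 1× C (H0, X3) → no; 1× O (H0, X1) → no; 1× O (H0, X2) → no; 1× C (H3, X4) → no.
No environment satisfies the query, so 0 matching atoms.

0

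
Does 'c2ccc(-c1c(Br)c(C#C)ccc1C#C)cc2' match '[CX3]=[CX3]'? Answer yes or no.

The pattern [CX3]=[CX3] describes a non-aromatic C=C double bond between two sp2 carbons — an alkene.
The closest candidate here is an ethynyl group (-C#CH), but the C-C bond is a triple bond, not a double bond. No other fragment satisfies the full query, so there is no match.

No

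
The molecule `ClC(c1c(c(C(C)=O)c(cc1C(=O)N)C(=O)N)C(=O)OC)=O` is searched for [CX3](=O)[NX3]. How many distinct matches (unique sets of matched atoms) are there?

[CX3](=O)[NX3] is the SMARTS for an amide: a carbonyl carbon bonded to a trivalent nitrogen.
The molecule carries 2 separate instances of a primary amide (-C(=O)NH2) meeting every constraint; each maps to a distinct set of atoms, giving 2 matches.

2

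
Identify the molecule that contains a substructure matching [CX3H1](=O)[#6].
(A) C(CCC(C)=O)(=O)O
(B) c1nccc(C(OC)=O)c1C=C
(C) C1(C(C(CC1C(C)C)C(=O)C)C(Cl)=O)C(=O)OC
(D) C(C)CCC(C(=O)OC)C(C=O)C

D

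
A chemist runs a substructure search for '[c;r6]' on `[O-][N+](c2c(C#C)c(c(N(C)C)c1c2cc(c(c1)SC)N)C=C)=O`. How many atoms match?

10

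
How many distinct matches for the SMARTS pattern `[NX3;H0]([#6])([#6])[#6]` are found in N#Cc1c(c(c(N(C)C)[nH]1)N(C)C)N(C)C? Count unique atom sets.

3

[NX3;H0]([#6])([#6])[#6] is the SMARTS for a tertiary amine: a trivalent nitrogen with no H, bonded to three carbons.
The molecule carries 3 separate instances of a dimethylamino group (-N(CH3)2) meeting every constraint; each maps to a distinct set of atoms, giving 3 matches.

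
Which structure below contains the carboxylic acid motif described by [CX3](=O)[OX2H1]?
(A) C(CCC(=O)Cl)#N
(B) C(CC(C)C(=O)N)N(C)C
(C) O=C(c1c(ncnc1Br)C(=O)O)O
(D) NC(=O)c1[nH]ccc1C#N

C

[CX3](=O)[OX2H1] describes an sp2 carbon double-bonded to O and single-bonded to an -OH oxygen (a carboxylic acid).
(A) has an acyl chloride (-C(=O)Cl) but the carbonyl is bonded to Cl, not to an -OH oxygen.
(B) has a primary amide (-C(=O)NH2) but the carbonyl is bonded to N, not to an -OH oxygen.
(C) contains a carboxylic acid group (-C(=O)OH), which satisfies every atom and bond constraint.
(D) has a primary amide (-C(=O)NH2) but the carbonyl is bonded to N, not to an -OH oxygen.
So the answer is (C).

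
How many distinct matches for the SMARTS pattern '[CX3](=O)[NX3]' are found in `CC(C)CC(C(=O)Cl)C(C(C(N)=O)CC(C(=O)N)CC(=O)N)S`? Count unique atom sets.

[CX3](=O)[NX3] is the SMARTS for an amide: a carbonyl carbon bonded to a trivalent nitrogen.
The molecule carries 3 separate instances of a primary amide (-C(=O)NH2) meeting every constraint; each maps to a distinct set of atoms, giving 3 matches.

3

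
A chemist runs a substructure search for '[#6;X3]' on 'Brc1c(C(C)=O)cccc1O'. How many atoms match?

7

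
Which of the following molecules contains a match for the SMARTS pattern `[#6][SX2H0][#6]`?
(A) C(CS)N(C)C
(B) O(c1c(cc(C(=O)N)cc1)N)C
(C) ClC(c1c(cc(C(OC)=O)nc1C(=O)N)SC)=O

[#6][SX2H0][#6] describes an aliphatic sulfur bridging two carbons with no H on the sulfur (a thioether).
(A) has a thiol (-SH) but the sulfur has H1, not H0 bridging two carbons.
(B) has a methoxy ether (-OCH3) but the bridging atom is O, not S.
(C) contains a methylthio ether (-SCH3), which satisfies every atom and bond constraint.
So the answer is (C).

C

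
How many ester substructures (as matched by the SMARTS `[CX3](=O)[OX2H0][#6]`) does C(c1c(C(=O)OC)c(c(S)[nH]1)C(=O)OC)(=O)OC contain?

[CX3](=O)[OX2H0][#6] is the SMARTS for an ester: a carbonyl carbon bonded to an oxygen that is itself bonded to carbon (no H on that O).
The molecule carries 3 separate instances of a methyl-ester group (-C(=O)OCH3) meeting every constraint; each maps to a distinct set of atoms, giving 3 matches.

3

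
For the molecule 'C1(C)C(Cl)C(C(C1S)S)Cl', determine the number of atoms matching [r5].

5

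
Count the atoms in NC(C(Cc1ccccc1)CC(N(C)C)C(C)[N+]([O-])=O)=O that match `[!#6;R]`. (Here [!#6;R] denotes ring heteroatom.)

0

The query [!#6;R] means: non-carbon atom that is part of a ring.
Check the 21 heavy atoms by environment: 9× C (acyclic) → no; 6× c (aromatic, in 6-ring) → no; 2× N (acyclic) → no; 1× N (charge +1, acyclic) → no; 1× O (charge -1, acyclic) → no; 2× O (acyclic) → no.
No environment satisfies the query, so 0 matching atoms.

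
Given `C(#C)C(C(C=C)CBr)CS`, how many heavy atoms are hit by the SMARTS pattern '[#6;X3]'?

2

The query [#6;X3] means: any carbon (aromatic or not) with three total connections.
Check the 10 heavy atoms by environment: 4× C (X4) → no; 2× C (X3) → match; 1× Br (X1) → no; 2× C (X2) → no; 1× S (X2) → no.
That gives 2 matching atoms.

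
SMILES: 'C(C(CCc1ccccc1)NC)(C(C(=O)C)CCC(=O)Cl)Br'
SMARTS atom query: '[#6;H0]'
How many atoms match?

3

Check the 22 heavy atoms by environment: 4× C (H2) → no; 3× C (H1) → no; 1× Br (H0) → no; 1× N (H1) → no; 2× C (H3) → no; 1× c (aromatic, H0) → match; 5× c (aromatic, H1) → no; 2× C (H0) → match; 2× O (H0) → no; 1× Cl (H0) → no.
Summing the matching environments: 1 + 2 = 3 matching atoms.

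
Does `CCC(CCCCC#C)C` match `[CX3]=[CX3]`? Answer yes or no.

The pattern [CX3]=[CX3] describes a non-aromatic C=C double bond between two sp2 carbons — an alkene.
The closest candidate here is an ethynyl group (-C#CH), but the C-C bond is a triple bond, not a double bond. No other fragment satisfies the full query, so there is no match.

No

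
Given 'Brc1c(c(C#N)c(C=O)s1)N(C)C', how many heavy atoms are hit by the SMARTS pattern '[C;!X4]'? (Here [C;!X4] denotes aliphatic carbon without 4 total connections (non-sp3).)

2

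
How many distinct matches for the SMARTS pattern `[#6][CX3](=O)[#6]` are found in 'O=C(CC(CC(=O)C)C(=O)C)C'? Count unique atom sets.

3

[#6][CX3](=O)[#6] is the SMARTS for a ketone: a carbonyl carbon (no H) flanked by two carbons.
The molecule carries 3 separate instances of an acetyl/ketone group (-C(=O)CH3) meeting every constraint; each maps to a distinct set of atoms, giving 3 matches.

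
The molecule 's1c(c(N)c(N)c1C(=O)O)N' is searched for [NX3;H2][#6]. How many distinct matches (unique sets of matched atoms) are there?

3

[NX3;H2][#6] is the SMARTS for a primary amine: a trivalent nitrogen with two H attached to carbon.
The molecule carries 3 separate instances of a primary amino group (-NH2) meeting every constraint; each maps to a distinct set of atoms, giving 3 matches.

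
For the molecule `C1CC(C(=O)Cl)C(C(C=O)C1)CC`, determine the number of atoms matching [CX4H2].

Check the 13 heavy atoms by environment: 3× C (H1, X4) → no; 4× C (H2, X4) → match; 1× C (H3, X4) → no; 1× C (H1, X3) → no; 2× O (H0, X1) → no; 1× C (H0, X3) → no; 1× Cl (H0, X1) → no.
That gives 4 matching atoms.

4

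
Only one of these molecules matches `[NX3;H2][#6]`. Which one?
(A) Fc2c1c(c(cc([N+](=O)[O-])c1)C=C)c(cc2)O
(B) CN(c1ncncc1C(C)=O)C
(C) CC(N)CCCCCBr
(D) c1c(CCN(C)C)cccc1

C

[NX3;H2][#6] describes a trivalent nitrogen with two H attached to carbon (a primary amine).
(A) has a nitro group (-[N+](=O)[O-]) but the nitrogen is [N+] with no H, not NX3H2.
(B) has a dimethylamino group (-N(CH3)2) but the nitrogen has H0, not H2.
(C) contains a primary amino group (-NH2), which satisfies every atom and bond constraint.
(D) has a dimethylamino group (-N(CH3)2) but the nitrogen has H0, not H2.
So the answer is (C).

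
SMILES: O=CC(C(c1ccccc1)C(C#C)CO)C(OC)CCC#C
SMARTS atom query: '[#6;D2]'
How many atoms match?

11

The query [#6;D2] means: any carbon bonded to exactly two heavy atoms.
Check the 22 heavy atoms by environment: 6× C (D2) → match; 4× C (D3) → no; 3× C (D1) → no; 2× O (D1) → no; 1× c (aromatic, D3) → no; 5× c (aromatic, D2) → match; 1× O (D2) → no.
Summing the matching environments: 6 + 5 = 11 matching atoms.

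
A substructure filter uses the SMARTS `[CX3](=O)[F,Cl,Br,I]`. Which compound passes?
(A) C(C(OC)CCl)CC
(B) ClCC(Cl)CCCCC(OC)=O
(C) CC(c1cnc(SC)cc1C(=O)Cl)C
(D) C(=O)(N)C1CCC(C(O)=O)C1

C

[CX3](=O)[F,Cl,Br,I] describes a carbonyl carbon bonded to a halogen (an acyl halide).
(A) has a chloro substituent but the Cl is not on a carbonyl carbon.
(B) has a chloro substituent but the Cl is not on a carbonyl carbon.
(C) contains an acyl chloride (-C(=O)Cl), which satisfies every atom and bond constraint.
(D) has a carboxylic acid group (-C(=O)OH) but the carbonyl is bonded to -OH, not to a halogen.
So the answer is (C).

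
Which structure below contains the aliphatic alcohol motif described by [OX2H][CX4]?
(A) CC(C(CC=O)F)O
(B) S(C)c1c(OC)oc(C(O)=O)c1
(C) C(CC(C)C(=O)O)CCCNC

[OX2H][CX4] describes a hydroxyl oxygen bound to an sp3 (X4) carbon (an aliphatic alcohol).
(A) contains a hydroxyl group (-OH), which satisfies every atom and bond constraint.
(B) has a methoxy ether (-OCH3) but the oxygen has H0 (ether), not H1.
(C) has a carboxylic acid group (-C(=O)OH) but the -OH is on a CX3 carbonyl carbon, not a CX4 carbon.
So the answer is (A).

A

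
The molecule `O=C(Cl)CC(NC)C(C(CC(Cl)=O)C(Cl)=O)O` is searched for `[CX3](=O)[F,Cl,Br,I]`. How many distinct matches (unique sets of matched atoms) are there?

3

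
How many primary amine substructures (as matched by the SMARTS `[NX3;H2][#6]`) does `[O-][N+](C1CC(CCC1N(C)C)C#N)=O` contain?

0

[NX3;H2][#6] is the SMARTS for a primary amine: a trivalent nitrogen with two H attached to carbon.
The molecule has a nitrile (-C#N), but the nitrogen is NX1 (triple-bonded), not NX3 with two H; nothing else fits, so there are 0 matches.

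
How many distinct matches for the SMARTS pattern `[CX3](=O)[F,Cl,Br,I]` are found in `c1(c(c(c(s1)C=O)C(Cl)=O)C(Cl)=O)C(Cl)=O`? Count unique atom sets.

3

[CX3](=O)[F,Cl,Br,I] is the SMARTS for an acyl halide: a carbonyl carbon bonded to a halogen.
The molecule carries 3 separate instances of an acyl chloride (-C(=O)Cl) meeting every constraint; each maps to a distinct set of atoms, giving 3 matches.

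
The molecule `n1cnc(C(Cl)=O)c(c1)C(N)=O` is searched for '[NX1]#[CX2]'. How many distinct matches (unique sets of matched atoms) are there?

[NX1]#[CX2] is the SMARTS for a nitrile: a nitrogen triple-bonded to a two-connected carbon.
The molecule has a primary amide (-C(=O)NH2), but the nitrogen is NX3, not NX1; nothing else fits, so there are 0 matches.

0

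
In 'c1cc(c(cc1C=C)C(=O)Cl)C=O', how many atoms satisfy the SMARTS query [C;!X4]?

Check the 13 heavy atoms by environment: 6× c (aromatic, X3) → no; 4× C (X3) → match; 2× O (X1) → no; 1× Cl (X1) → no.
That gives 4 matching atoms.

4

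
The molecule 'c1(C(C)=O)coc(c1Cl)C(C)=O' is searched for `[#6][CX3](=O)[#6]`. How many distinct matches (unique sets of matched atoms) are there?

[#6][CX3](=O)[#6] is the SMARTS for a ketone: a carbonyl carbon (no H) flanked by two carbons.
The molecule carries 2 separate instances of an acetyl/ketone group (-C(=O)CH3) meeting every constraint; each maps to a distinct set of atoms, giving 2 matches.

2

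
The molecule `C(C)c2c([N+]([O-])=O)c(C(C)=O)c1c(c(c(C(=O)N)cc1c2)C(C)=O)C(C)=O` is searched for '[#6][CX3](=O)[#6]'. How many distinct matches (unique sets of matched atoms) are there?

3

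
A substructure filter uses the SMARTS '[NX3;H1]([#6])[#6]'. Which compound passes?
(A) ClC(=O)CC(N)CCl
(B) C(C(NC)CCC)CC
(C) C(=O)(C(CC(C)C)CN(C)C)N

[NX3;H1]([#6])[#6] describes a trivalent nitrogen with one H, bonded to two carbons (a secondary amine).
(A) has a primary amino group (-NH2) but the nitrogen has H2 and only one carbon neighbour.
(B) contains an N-methylamino group (-NHCH3), which satisfies every atom and bond constraint.
(C) has a dimethylamino group (-N(CH3)2) but the nitrogen has H0, not H1.
So the answer is (B).

B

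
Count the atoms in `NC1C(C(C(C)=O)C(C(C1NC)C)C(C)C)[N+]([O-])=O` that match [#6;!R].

7

The query [#6;!R] means: carbon not in any ring.
Check the 19 heavy atoms by environment: 6× C (in 6-ring) → no; 7× C (acyclic) → match; 2× O (acyclic) → no; 1× N (charge +1, acyclic) → no; 1× O (charge -1, acyclic) → no; 2× N (acyclic) → no.
That gives 7 matching atoms.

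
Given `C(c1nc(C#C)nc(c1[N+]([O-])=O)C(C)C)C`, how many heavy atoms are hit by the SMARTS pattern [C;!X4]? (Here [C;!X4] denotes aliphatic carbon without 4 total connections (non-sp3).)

2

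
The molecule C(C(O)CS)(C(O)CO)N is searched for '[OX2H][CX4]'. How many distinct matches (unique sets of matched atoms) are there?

3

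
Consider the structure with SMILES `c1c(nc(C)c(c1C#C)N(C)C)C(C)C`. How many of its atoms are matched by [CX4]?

6

Check the 15 heavy atoms by environment: 1× n (aromatic, X2) → no; 5× c (aromatic, X3) → no; 1× N (X3) → no; 6× C (X4) → match; 2× C (X2) → no.
That gives 6 matching atoms.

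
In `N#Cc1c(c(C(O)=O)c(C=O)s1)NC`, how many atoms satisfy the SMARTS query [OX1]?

The query [OX1] means: aliphatic oxygen with one total connection — typically a carbonyl =O or an oxide.
Check the 14 heavy atoms by environment: 1× s (aromatic, X2) → no; 4× c (aromatic, X3) → no; 2× C (X3) → no; 2× O (X1) → match; 1× O (X2) → no; 1× C (X2) → no; 1× N (X1) → no; 1× N (X3) → no; 1× C (X4) → no.
That gives 2 matching atoms.

2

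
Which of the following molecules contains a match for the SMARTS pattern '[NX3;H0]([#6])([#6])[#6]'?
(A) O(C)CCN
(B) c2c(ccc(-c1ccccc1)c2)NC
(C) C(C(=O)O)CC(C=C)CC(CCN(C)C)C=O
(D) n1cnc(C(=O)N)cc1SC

C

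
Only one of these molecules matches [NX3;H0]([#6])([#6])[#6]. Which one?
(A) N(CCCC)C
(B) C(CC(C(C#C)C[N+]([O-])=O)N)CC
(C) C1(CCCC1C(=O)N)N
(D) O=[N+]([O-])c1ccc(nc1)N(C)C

D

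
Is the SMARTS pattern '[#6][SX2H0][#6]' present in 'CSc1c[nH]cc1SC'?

The pattern [#6][SX2H0][#6] describes an aliphatic sulfur bridging two carbons with no H on the sulfur — a thioether.
The molecule carries a methylthio ether (-SCH3), whose atoms satisfy every constraint of the query, so the pattern matches.

Yes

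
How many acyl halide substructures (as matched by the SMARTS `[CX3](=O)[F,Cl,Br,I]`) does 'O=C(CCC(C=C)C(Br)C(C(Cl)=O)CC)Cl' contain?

2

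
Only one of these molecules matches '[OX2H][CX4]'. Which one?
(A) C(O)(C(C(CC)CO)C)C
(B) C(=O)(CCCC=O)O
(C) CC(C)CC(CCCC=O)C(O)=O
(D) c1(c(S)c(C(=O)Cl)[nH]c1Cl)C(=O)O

A

[OX2H][CX4] describes a hydroxyl oxygen bound to an sp3 (X4) carbon (an aliphatic alcohol).
(A) contains a hydroxyl group (-OH), which satisfies every atom and bond constraint.
(B) has a carboxylic acid group (-C(=O)OH) but the -OH is on a CX3 carbonyl carbon, not a CX4 carbon.
(C) has a carboxylic acid group (-C(=O)OH) but the -OH is on a CX3 carbonyl carbon, not a CX4 carbon.
(D) has a carboxylic acid group (-C(=O)OH) but the -OH is on a CX3 carbonyl carbon, not a CX4 carbon.
So the answer is (A).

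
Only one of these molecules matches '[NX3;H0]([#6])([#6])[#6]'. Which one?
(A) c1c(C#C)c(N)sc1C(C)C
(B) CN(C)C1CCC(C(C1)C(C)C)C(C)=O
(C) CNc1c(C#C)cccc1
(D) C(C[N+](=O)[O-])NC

[NX3;H0]([#6])([#6])[#6] describes a trivalent nitrogen with no H, bonded to three carbons (a tertiary amine).
(A) has a primary amino group (-NH2) but the nitrogen has H2, not H0 with three carbons.
(B) contains a dimethylamino group (-N(CH3)2), which satisfies every atom and bond constraint.
(C) has an N-methylamino group (-NHCH3) but the nitrogen still has one H (H1), not H0.
(D) has an N-methylamino group (-NHCH3) but the nitrogen still has one H (H1), not H0.
So the answer is (B).

B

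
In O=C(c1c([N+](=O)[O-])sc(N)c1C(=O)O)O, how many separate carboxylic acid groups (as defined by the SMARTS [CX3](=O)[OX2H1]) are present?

[CX3](=O)[OX2H1] is the SMARTS for a carboxylic acid: an sp2 carbon double-bonded to O and single-bonded to an -OH oxygen.
The molecule carries 2 separate instances of a carboxylic acid group (-C(=O)OH) meeting every constraint; each maps to a distinct set of atoms, giving 2 matches.

2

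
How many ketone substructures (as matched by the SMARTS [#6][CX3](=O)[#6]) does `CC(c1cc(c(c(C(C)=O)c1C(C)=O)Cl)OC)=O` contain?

[#6][CX3](=O)[#6] is the SMARTS for a ketone: a carbonyl carbon (no H) flanked by two carbons.
The molecule carries 3 separate instances of an acetyl/ketone group (-C(=O)CH3) meeting every constraint; each maps to a distinct set of atoms, giving 3 matches.

3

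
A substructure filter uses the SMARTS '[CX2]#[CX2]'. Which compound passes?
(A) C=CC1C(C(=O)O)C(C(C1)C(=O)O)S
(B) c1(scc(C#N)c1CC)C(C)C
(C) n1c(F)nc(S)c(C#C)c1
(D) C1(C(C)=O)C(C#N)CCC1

[CX2]#[CX2] describes a carbon-carbon triple bond (an alkyne).
(A) has a vinyl group (-CH=CH2) but the C=C is a double bond; both carbons are CX3, not CX2.
(B) has a nitrile (-C#N) but the triple bond is C#N, not C#C.
(C) contains an ethynyl group (-C#CH), which satisfies every atom and bond constraint.
(D) has a nitrile (-C#N) but the triple bond is C#N, not C#C.
So the answer is (C).

C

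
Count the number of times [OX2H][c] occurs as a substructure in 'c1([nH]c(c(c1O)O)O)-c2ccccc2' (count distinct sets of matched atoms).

[OX2H][c] is the SMARTS for a phenol: a hydroxyl oxygen attached to an aromatic carbon.
The molecule carries 3 separate instances of a hydroxyl group (-OH) meeting every constraint; each maps to a distinct set of atoms, giving 3 matches.

3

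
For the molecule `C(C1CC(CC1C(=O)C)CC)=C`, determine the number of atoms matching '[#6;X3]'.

3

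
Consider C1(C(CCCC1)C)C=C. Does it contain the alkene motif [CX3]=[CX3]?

Yes

The pattern [CX3]=[CX3] describes a non-aromatic C=C double bond between two sp2 carbons — an alkene.
The molecule carries a vinyl group (-CH=CH2), whose atoms satisfy every constraint of the query, so the pattern matches.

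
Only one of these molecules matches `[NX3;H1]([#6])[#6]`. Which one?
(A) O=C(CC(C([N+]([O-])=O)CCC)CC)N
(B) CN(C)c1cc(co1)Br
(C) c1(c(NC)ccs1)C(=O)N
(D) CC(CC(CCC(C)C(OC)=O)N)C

[NX3;H1]([#6])[#6] describes a trivalent nitrogen with one H, bonded to two carbons (a secondary amine).
(A) has a primary amide (-C(=O)NH2) but the -C(=O)NH2 nitrogen has H2, not H1.
(B) has a dimethylamino group (-N(CH3)2) but the nitrogen has H0, not H1.
(C) contains an N-methylamino group (-NHCH3), which satisfies every atom and bond constraint.
(D) has a primary amino group (-NH2) but the nitrogen has H2 and only one carbon neighbour.
So the answer is (C).

C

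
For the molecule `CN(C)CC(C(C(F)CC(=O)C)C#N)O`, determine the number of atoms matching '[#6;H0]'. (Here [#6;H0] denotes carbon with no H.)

2

The query [#6;H0] means: any carbon with no attached hydrogen.
Check the 15 heavy atoms by environment: 2× C (H2) → no; 3× C (H1) → no; 2× N (H0) → no; 3× C (H3) → no; 2× C (H0) → match; 1× O (H0) → no; 1× F (H0) → no; 1× O (H1) → no.
That gives 2 matching atoms.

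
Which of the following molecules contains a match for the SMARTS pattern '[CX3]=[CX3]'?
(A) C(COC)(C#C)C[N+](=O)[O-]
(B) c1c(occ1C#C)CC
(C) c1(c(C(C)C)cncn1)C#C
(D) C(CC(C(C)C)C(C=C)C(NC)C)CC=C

D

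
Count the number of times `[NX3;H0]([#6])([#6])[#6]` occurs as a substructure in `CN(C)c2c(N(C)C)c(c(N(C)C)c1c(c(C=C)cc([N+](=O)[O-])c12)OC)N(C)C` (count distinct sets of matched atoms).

[NX3;H0]([#6])([#6])[#6] is the SMARTS for a tertiary amine: a trivalent nitrogen with no H, bonded to three carbons.
The molecule carries 4 separate instances of a dimethylamino group (-N(CH3)2) meeting every constraint; each maps to a distinct set of atoms, giving 4 matches.

4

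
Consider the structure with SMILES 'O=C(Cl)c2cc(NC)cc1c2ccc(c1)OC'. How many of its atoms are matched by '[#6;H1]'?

5

Check the 17 heavy atoms by environment: 5× c (aromatic, H0) → no; 5× c (aromatic, H1) → match; 2× O (H0) → no; 2× C (H3) → no; 1× N (H1) → no; 1× C (H0) → no; 1× Cl (H0) → no.
That gives 5 matching atoms.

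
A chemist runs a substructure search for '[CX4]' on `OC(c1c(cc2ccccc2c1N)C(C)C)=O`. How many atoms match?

3

The query [CX4] means: C with X4: aliphatic carbon with exactly 4 total connections (bonds + H).
Check the 17 heavy atoms by environment: 10× c (aromatic, X3) → no; 1× N (X3) → no; 1× C (X3) → no; 1× O (X1) → no; 1× O (X2) → no; 3× C (X4) → match.
That gives 3 matching atoms.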